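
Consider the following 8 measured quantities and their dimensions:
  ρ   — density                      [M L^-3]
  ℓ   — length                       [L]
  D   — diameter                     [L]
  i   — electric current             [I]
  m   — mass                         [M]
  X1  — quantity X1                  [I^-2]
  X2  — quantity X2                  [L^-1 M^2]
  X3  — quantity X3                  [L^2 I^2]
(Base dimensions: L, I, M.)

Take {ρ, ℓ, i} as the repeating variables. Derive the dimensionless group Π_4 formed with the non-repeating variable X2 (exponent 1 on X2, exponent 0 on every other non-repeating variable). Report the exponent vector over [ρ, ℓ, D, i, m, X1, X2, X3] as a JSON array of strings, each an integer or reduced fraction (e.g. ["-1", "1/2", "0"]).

Write exponents as rows L,I,M / cols ρ,ℓ,D,i,m,X1,X2,X3:
  L: [-3  1  1  0  0  0 -1  2]
  I: [ 0  0  0  1  0 -2  0  2]
  M: [ 1  0  0  0  1  0  2  0]
RREF → pivots at {ρ,ℓ,i} ⇒ r = 3
Pivot set = {ρ,ℓ,i}, free = {D,m,X1,X2,X3}
RREF:
  r0: [   1    0    0    0    1    0    2    0]
  r1: [   0    1    1    0    3    0    5    2]
  r2: [   0    0    0    1    0   -2    0    2]
Fix exponent of X2 at 1, D at 0, m at 0, X1 at 0, X3 at 0; solve each RREF row for its pivot's exponent:
  r0: exp(ρ) + (2)·1 = 0 ⇒ exp(ρ) = -2
  r1: exp(ℓ) + (5)·1 = 0 ⇒ exp(ℓ) = -5
  r2: exp(i) + (0)·1 = 0 ⇒ exp(i) = 0
Π_4 = ρ^-2 · ℓ^-5 · X2

["-2", "-5", "0", "0", "0", "0", "1", "0"]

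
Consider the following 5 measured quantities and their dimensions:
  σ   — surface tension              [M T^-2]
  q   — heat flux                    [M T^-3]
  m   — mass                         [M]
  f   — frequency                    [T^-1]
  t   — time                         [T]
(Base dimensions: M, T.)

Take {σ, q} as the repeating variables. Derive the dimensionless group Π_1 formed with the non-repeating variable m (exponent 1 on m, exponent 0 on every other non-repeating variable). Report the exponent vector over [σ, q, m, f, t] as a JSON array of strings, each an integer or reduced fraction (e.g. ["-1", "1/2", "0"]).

["-3", "2", "1", "0", "0"]

Write exponents as rows M,T / cols σ,q,m,f,t:
  M: [ 1  1  1  0  0]
  T: [-2 -3  0 -1  1]
Row reduction gives pivot columns σ,q; rank = 2
Repeat: σ,q; free: m,f,t
RREF:
  r0: [   1    0    3   -1    1]
  r1: [   0    1   -2    1   -1]
Fix exponent of m at 1, f at 0, t at 0; solve each RREF row for its pivot's exponent:
  r0: exp(σ) + (3)·1 = 0 ⇒ exp(σ) = -3
  r1: exp(q) + (-2)·1 = 0 ⇒ exp(q) = 2
Π_1 = σ^-3 · q^2 · m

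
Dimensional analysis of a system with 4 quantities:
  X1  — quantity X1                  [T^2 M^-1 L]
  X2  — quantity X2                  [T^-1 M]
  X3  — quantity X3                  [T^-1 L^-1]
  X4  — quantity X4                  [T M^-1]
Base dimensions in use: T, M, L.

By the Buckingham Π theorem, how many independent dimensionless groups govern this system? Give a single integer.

Dimensional matrix (T×M×L by X1×X2×X3×X4):
  T: [ 2 -1 -1  1]
  M: [-1  1  0 -1]
  L: [ 1  0 -1  0]
RREF → pivots at {X1,X2} ⇒ r = 2
4 vars − rank 2 = 2 Π groups

2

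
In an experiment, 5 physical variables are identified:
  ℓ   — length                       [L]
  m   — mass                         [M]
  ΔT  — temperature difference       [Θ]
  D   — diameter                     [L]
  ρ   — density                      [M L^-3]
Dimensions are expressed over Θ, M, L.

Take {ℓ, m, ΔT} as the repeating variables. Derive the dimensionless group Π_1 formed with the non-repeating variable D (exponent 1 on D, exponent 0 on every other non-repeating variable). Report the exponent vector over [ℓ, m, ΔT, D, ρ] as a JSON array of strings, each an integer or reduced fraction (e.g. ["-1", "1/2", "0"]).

["-1", "0", "0", "1", "0"]

Exponent matrix [Θ,M,L] × [ℓ,m,ΔT,D,ρ]:
  Θ: [ 0  0  1  0  0]
  M: [ 0  1  0  0  1]
  L: [ 1  0  0  1 -3]
Echelon form has 3 nonzero rows (pivots: ℓ,m,ΔT)
Repeat: ℓ,m,ΔT; free: D,ρ
RREF:
  r0: [   1    0    0    1   -3]
  r1: [   0    1    0    0    1]
  r2: [   0    0    1    0    0]
Fix exponent of D at 1, ρ at 0; solve each RREF row for its pivot's exponent:
  r0: exp(ℓ) + (1)·1 = 0 ⇒ exp(ℓ) = -1
  r1: exp(m) + (0)·1 = 0 ⇒ exp(m) = 0
  r2: exp(ΔT) + (0)·1 = 0 ⇒ exp(ΔT) = 0
Π_1 = ℓ^-1 · D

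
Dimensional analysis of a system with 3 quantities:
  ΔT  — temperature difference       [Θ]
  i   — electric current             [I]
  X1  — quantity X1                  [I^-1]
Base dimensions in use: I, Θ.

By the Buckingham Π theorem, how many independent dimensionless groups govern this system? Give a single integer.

Dimensional matrix (I×Θ by ΔT×i×X1):
  I: [ 0  1 -1]
  Θ: [ 1  0  0]
Echelon form has 2 nonzero rows (pivots: ΔT,i)
n=3, r=2 ⇒ 1 dimensionless group

1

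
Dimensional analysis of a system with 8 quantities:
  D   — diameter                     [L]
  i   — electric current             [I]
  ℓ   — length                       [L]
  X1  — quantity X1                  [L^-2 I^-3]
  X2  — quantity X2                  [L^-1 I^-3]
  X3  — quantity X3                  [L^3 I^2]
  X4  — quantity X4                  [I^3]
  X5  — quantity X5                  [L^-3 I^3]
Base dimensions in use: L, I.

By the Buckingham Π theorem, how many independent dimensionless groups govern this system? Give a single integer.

6

Write exponents as rows L,I / cols D,i,ℓ,X1,X2,X3,X4,X5:
  L: [ 1  0  1 -2 -1  3  0 -3]
  I: [ 0  1  0 -3 -3  2  3  3]
Row reduction gives pivot columns D,i; rank = 2
n=8, r=2 ⇒ 6 dimensionless groups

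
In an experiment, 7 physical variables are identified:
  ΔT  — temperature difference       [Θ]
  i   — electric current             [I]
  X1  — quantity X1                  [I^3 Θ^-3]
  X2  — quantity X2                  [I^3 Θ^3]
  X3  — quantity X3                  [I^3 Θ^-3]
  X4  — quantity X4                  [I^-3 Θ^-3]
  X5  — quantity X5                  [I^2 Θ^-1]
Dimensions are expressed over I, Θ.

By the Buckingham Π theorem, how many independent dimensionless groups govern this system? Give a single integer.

5

Write exponents as rows I,Θ / cols ΔT,i,X1,X2,X3,X4,X5:
  I: [ 0  1  3  3  3 -3  2]
  Θ: [ 1  0 -3  3 -3 -3 -1]
Row reduction gives pivot columns ΔT,i; rank = 2
Π count = n − r = 7 − 2 = 5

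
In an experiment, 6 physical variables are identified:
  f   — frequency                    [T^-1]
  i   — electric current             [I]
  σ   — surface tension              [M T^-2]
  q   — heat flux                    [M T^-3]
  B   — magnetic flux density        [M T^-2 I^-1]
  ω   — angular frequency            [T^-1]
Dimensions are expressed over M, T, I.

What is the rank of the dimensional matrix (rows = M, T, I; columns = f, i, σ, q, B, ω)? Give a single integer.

Exponent matrix [M,T,I] × [f,i,σ,q,B,ω]:
  M: [ 0  0  1  1  1  0]
  T: [-1  0 -2 -3 -2 -1]
  I: [ 0  1  0  0 -1  0]
Echelon form has 3 nonzero rows (pivots: f,i,σ)

3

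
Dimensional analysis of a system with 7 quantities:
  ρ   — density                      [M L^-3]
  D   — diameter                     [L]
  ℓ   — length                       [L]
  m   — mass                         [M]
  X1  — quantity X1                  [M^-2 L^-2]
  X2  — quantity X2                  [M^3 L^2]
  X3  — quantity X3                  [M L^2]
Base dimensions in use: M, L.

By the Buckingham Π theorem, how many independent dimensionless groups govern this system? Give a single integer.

5

Dimensional matrix (M×L by ρ×D×ℓ×m×X1×X2×X3):
  M: [ 1  0  0  1 -2  3  1]
  L: [-3  1  1  0 -2  2  2]
Row reduction gives pivot columns ρ,D; rank = 2
Π count = n − r = 7 − 2 = 5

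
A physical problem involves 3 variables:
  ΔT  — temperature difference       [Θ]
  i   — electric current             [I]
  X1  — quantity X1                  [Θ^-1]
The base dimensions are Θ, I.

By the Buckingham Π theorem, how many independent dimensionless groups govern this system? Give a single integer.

Write exponents as rows Θ,I / cols ΔT,i,X1:
  Θ: [ 1  0 -1]
  I: [ 0  1  0]
RREF → pivots at {ΔT,i} ⇒ r = 2
n=3, r=2 ⇒ 1 dimensionless group

1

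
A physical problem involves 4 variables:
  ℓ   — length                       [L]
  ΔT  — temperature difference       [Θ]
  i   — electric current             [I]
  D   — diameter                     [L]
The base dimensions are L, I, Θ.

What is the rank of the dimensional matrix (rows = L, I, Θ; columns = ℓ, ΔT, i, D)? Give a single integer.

Write exponents as rows L,I,Θ / cols ℓ,ΔT,i,D:
  L: [ 1  0  0  1]
  I: [ 0  0  1  0]
  Θ: [ 0  1  0  0]
Row reduction gives pivot columns ℓ,ΔT,i; rank = 3

3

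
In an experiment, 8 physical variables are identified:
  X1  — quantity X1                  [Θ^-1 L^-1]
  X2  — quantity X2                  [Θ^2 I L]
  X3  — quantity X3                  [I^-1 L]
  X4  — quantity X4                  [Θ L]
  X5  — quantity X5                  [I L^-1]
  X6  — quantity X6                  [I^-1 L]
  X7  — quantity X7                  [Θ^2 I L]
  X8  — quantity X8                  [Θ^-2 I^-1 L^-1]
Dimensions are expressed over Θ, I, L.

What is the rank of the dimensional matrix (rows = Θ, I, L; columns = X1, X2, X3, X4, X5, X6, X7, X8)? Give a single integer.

Dimensional matrix (Θ×I×L by X1×X2×X3×X4×X5×X6×X7×X8):
  Θ: [-1  2  0  1  0  0  2 -2]
  I: [ 0  1 -1  0  1 -1  1 -1]
  L: [-1  1  1  1 -1  1  1 -1]
Echelon form has 2 nonzero rows (pivots: X1,X2)

2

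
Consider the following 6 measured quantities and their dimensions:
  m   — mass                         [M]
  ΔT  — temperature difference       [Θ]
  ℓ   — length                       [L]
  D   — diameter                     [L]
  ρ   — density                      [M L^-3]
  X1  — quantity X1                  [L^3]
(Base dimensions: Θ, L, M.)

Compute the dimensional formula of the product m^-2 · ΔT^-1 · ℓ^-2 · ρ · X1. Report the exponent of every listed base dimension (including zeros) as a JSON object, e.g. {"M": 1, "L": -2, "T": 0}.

Dimensional matrix (Θ×L×M by m×ΔT×ℓ×D×ρ×X1):
  Θ: [ 0  1  0  0  0  0]
  L: [ 0  0  1  1 -3  3]
  M: [ 1  0  0  0  1  0]
  [Θ]: (-2)·0+(-1)·1+(-2)·0+(1)·0+(1)·0 = -1
  [L]: (-2)·0+(-1)·0+(-2)·1+(1)·-3+(1)·3 = -2
  [M]: (-2)·1+(-1)·0+(-2)·0+(1)·1+(1)·0 = -1
⇒ Θ^-1 L^-2 M^-1

{"Θ": -1, "L": -2, "M": -1}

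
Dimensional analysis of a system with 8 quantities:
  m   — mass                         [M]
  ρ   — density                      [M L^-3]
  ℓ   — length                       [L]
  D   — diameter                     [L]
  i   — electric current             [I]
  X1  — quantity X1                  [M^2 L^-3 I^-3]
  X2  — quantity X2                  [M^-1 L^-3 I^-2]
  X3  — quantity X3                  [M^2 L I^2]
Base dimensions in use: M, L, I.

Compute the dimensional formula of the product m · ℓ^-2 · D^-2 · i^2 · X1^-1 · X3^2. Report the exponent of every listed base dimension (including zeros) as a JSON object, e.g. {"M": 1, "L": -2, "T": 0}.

Write exponents as rows M,L,I / cols m,ρ,ℓ,D,i,X1,X2,X3:
  M: [ 1  1  0  0  0  2 -1  2]
  L: [ 0 -3  1  1  0 -3 -3  1]
  I: [ 0  0  0  0  1 -3 -2  2]
  [M]: (1)·1+(-2)·0+(-2)·0+(2)·0+(-1)·2+(2)·2 = 3
  [L]: (1)·0+(-2)·1+(-2)·1+(2)·0+(-1)·-3+(2)·1 = 1
  [I]: (1)·0+(-2)·0+(-2)·0+(2)·1+(-1)·-3+(2)·2 = 9
⇒ M^3 L I^9

{"M": 3, "L": 1, "I": 9}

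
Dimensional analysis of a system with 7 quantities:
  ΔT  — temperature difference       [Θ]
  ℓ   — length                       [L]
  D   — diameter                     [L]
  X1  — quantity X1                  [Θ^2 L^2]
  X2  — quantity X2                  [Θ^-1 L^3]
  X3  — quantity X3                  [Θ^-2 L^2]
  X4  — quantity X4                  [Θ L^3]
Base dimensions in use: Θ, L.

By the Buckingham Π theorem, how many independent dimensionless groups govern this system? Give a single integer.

Dimensional matrix (Θ×L by ΔT×ℓ×D×X1×X2×X3×X4):
  Θ: [ 1  0  0  2 -1 -2  1]
  L: [ 0  1  1  2  3  2  3]
Echelon form has 2 nonzero rows (pivots: ΔT,ℓ)
7 vars − rank 2 = 5 Π groups

5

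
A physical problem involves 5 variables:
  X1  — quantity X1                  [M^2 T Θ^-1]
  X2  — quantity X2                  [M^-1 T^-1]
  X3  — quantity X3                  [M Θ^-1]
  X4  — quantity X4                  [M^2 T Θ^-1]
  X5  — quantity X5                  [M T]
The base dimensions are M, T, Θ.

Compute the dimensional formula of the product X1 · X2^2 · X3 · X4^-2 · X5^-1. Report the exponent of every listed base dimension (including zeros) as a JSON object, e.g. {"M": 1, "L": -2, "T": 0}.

{"M": -4, "T": -4, "Θ": 0}

Write exponents as rows M,T,Θ / cols X1,X2,X3,X4,X5:
  M: [ 2 -1  1  2  1]
  T: [ 1 -1  0  1  1]
  Θ: [-1  0 -1 -1  0]
  [M]: (1)·2+(2)·-1+(1)·1+(-2)·2+(-1)·1 = -4
  [T]: (1)·1+(2)·-1+(1)·0+(-2)·1+(-1)·1 = -4
  [Θ]: (1)·-1+(2)·0+(1)·-1+(-2)·-1+(-1)·0 = 0
⇒ M^-4 T^-4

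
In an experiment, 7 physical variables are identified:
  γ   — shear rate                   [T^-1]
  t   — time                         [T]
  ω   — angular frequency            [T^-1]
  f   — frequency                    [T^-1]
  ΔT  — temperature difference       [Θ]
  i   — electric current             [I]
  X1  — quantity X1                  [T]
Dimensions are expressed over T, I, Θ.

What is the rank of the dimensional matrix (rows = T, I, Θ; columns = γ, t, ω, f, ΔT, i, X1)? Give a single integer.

3

Dimensional matrix (T×I×Θ by γ×t×ω×f×ΔT×i×X1):
  T: [-1  1 -1 -1  0  0  1]
  I: [ 0  0  0  0  0  1  0]
  Θ: [ 0  0  0  0  1  0  0]
RREF → pivots at {γ,ΔT,i} ⇒ r = 3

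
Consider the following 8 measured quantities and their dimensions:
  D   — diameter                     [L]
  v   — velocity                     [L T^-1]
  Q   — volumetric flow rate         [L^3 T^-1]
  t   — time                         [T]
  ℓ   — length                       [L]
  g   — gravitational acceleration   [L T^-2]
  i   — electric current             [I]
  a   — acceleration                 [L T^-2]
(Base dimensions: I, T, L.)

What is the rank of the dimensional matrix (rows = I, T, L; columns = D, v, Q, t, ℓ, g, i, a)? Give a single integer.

3

Write exponents as rows I,T,L / cols D,v,Q,t,ℓ,g,i,a:
  I: [ 0  0  0  0  0  0  1  0]
  T: [ 0 -1 -1  1  0 -2  0 -2]
  L: [ 1  1  3  0  1  1  0  1]
Echelon form has 3 nonzero rows (pivots: D,v,i)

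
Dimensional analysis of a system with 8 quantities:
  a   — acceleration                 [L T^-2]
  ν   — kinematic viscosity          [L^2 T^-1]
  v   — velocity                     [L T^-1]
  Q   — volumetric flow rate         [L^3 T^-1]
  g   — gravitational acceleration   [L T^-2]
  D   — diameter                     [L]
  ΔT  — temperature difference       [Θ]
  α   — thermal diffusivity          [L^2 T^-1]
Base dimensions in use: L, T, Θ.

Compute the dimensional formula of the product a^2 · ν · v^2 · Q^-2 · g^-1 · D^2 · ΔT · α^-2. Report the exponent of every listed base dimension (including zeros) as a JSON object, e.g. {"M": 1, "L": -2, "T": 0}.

{"L": -3, "T": -1, "Θ": 1}

Dimensional matrix (L×T×Θ by a×ν×v×Q×g×D×ΔT×α):
  L: [ 1  2  1  3  1  1  0  2]
  T: [-2 -1 -1 -1 -2  0  0 -1]
  Θ: [ 0  0  0  0  0  0  1  0]
  [L]: (2)·1+(1)·2+(2)·1+(-2)·3+(-1)·1+(2)·1+(1)·0+(-2)·2 = -3
  [T]: (2)·-2+(1)·-1+(2)·-1+(-2)·-1+(-1)·-2+(2)·0+(1)·0+(-2)·-1 = -1
  [Θ]: (2)·0+(1)·0+(2)·0+(-2)·0+(-1)·0+(2)·0+(1)·1+(-2)·0 = 1
⇒ L^-3 T^-1 Θ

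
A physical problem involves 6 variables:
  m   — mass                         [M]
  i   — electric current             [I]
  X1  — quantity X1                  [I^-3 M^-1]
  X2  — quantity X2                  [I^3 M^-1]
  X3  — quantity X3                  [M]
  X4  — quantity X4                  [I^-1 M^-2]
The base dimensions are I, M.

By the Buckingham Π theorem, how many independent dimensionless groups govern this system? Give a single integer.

Dimensional matrix (I×M by m×i×X1×X2×X3×X4):
  I: [ 0  1 -3  3  0 -1]
  M: [ 1  0 -1 -1  1 -2]
Echelon form has 2 nonzero rows (pivots: m,i)
Π count = n − r = 6 − 2 = 4

4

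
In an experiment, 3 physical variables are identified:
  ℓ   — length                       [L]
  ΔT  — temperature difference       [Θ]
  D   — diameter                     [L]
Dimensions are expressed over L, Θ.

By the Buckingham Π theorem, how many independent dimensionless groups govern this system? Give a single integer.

Exponent matrix [L,Θ] × [ℓ,ΔT,D]:
  L: [ 1  0  1]
  Θ: [ 0  1  0]
RREF → pivots at {ℓ,ΔT} ⇒ r = 2
Π count = n − r = 3 − 2 = 1

1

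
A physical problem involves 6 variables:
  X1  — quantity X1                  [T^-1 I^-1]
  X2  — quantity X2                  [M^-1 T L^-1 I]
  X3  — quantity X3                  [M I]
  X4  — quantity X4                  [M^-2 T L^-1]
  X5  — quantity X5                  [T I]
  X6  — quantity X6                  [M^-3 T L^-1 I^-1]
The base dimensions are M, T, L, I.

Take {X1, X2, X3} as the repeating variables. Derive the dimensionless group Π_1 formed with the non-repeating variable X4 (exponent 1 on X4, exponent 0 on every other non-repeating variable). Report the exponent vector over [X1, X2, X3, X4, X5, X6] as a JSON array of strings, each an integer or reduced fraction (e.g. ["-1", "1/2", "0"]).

Dimensional matrix (M×T×L×I by X1×X2×X3×X4×X5×X6):
  M: [ 0 -1  1 -2  0 -3]
  T: [-1  1  0  1  1  1]
  L: [ 0 -1  0 -1  0 -1]
  I: [-1  1  1  0  1 -1]
Row reduction gives pivot columns X1,X2,X3; rank = 3
Repeat: X1,X2,X3; free: X4,X5,X6
RREF:
  r0: [   1    0    0    0   -1    0]
  r1: [   0    1    0    1    0    1]
  r2: [   0    0    1   -1    0   -2]
  r3: [   0    0    0    0    0    0]
Fix exponent of X4 at 1, X5 at 0, X6 at 0; solve each RREF row for its pivot's exponent:
  r0: exp(X1) + (0)·1 = 0 ⇒ exp(X1) = 0
  r1: exp(X2) + (1)·1 = 0 ⇒ exp(X2) = -1
  r2: exp(X3) + (-1)·1 = 0 ⇒ exp(X3) = 1
Π_1 = X2^-1 · X3 · X4

["0", "-1", "1", "1", "0", "0"]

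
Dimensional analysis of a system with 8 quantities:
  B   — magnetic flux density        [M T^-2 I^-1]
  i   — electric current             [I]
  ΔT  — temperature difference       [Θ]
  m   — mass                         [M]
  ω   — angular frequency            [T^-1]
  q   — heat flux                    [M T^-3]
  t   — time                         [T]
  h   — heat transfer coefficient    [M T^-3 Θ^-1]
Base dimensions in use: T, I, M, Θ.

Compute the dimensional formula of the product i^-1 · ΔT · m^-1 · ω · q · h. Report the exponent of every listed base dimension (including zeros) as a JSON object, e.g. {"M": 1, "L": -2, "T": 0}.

{"T": -7, "I": -1, "M": 1, "Θ": 0}

Write exponents as rows T,I,M,Θ / cols B,i,ΔT,m,ω,q,t,h:
  T: [-2  0  0  0 -1 -3  1 -3]
  I: [-1  1  0  0  0  0  0  0]
  M: [ 1  0  0  1  0  1  0  1]
  Θ: [ 0  0  1  0  0  0  0 -1]
  [T]: (-1)·0+(1)·0+(-1)·0+(1)·-1+(1)·-3+(1)·-3 = -7
  [I]: (-1)·1+(1)·0+(-1)·0+(1)·0+(1)·0+(1)·0 = -1
  [M]: (-1)·0+(1)·0+(-1)·1+(1)·0+(1)·1+(1)·1 = 1
  [Θ]: (-1)·0+(1)·1+(-1)·0+(1)·0+(1)·0+(1)·-1 = 0
⇒ T^-7 I^-1 M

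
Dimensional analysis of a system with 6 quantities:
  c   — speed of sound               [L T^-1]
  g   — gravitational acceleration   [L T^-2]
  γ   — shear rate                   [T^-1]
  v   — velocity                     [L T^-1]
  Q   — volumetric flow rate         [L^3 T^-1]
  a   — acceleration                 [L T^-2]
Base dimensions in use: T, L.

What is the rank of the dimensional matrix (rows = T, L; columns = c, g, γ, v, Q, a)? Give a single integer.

Dimensional matrix (T×L by c×g×γ×v×Q×a):
  T: [-1 -2 -1 -1 -1 -2]
  L: [ 1  1  0  1  3  1]
Echelon form has 2 nonzero rows (pivots: c,g)

2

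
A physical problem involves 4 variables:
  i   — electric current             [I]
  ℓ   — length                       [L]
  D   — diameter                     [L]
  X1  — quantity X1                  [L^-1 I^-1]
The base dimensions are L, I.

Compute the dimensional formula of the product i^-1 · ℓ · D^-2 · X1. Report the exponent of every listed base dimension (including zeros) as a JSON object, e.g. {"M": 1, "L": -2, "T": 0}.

{"L": -2, "I": -2}

Dimensional matrix (L×I by i×ℓ×D×X1):
  L: [ 0  1  1 -1]
  I: [ 1  0  0 -1]
  [L]: (-1)·0+(1)·1+(-2)·1+(1)·-1 = -2
  [I]: (-1)·1+(1)·0+(-2)·0+(1)·-1 = -2
⇒ L^-2 I^-2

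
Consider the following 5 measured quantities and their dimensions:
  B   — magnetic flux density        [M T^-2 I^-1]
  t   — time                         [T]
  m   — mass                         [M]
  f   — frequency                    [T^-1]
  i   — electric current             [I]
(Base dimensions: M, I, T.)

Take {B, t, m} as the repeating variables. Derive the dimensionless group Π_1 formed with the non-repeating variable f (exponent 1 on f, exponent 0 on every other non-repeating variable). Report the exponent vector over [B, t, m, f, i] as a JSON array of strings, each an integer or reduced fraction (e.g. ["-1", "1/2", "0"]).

["0", "1", "0", "1", "0"]

Write exponents as rows M,I,T / cols B,t,m,f,i:
  M: [ 1  0  1  0  0]
  I: [-1  0  0  0  1]
  T: [-2  1  0 -1  0]
Echelon form has 3 nonzero rows (pivots: B,t,m)
Repeat: B,t,m; free: f,i
RREF:
  r0: [   1    0    0    0   -1]
  r1: [   0    1    0   -1   -2]
  r2: [   0    0    1    0    1]
Fix exponent of f at 1, i at 0; solve each RREF row for its pivot's exponent:
  r0: exp(B) + (0)·1 = 0 ⇒ exp(B) = 0
  r1: exp(t) + (-1)·1 = 0 ⇒ exp(t) = 1
  r2: exp(m) + (0)·1 = 0 ⇒ exp(m) = 0
Π_1 = t · f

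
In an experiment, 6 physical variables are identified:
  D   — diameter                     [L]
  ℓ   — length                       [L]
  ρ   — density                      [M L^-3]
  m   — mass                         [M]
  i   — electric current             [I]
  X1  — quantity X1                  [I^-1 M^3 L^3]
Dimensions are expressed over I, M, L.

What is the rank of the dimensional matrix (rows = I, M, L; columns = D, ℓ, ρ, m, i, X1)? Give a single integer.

Dimensional matrix (I×M×L by D×ℓ×ρ×m×i×X1):
  I: [ 0  0  0  0  1 -1]
  M: [ 0  0  1  1  0  3]
  L: [ 1  1 -3  0  0  3]
RREF → pivots at {D,ρ,i} ⇒ r = 3

3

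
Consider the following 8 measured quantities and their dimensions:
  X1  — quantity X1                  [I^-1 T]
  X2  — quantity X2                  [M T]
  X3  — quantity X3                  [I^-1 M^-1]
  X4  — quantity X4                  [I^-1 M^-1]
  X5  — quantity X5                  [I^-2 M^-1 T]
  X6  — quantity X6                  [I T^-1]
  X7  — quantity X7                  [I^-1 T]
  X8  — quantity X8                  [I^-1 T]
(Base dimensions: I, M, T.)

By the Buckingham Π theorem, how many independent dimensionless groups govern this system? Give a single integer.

6

Write exponents as rows I,M,T / cols X1,X2,X3,X4,X5,X6,X7,X8:
  I: [-1  0 -1 -1 -2  1 -1 -1]
  M: [ 0  1 -1 -1 -1  0  0  0]
  T: [ 1  1  0  0  1 -1  1  1]
RREF → pivots at {X1,X2} ⇒ r = 2
n=8, r=2 ⇒ 6 dimensionless groups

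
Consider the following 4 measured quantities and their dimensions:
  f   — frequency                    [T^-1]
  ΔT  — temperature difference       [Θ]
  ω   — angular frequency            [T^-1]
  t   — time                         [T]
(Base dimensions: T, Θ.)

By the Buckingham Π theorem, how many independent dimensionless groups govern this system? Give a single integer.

Dimensional matrix (T×Θ by f×ΔT×ω×t):
  T: [-1  0 -1  1]
  Θ: [ 0  1  0  0]
RREF → pivots at {f,ΔT} ⇒ r = 2
Π count = n − r = 4 − 2 = 2

2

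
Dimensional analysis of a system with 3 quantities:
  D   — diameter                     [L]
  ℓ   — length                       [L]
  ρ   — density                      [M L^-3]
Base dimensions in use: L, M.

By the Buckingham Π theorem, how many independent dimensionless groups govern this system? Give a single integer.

Exponent matrix [L,M] × [D,ℓ,ρ]:
  L: [ 1  1 -3]
  M: [ 0  0  1]
Echelon form has 2 nonzero rows (pivots: D,ρ)
3 vars − rank 2 = 1 Π group

1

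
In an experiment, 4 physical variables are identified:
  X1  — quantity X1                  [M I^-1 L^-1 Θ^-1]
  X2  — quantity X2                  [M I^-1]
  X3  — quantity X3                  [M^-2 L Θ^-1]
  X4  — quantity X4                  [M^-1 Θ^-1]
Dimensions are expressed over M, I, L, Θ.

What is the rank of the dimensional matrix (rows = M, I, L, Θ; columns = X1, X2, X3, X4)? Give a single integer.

3

Dimensional matrix (M×I×L×Θ by X1×X2×X3×X4):
  M: [ 1  1 -2 -1]
  I: [-1 -1  0  0]
  L: [-1  0  1  0]
  Θ: [-1  0 -1 -1]
RREF → pivots at {X1,X2,X3} ⇒ r = 3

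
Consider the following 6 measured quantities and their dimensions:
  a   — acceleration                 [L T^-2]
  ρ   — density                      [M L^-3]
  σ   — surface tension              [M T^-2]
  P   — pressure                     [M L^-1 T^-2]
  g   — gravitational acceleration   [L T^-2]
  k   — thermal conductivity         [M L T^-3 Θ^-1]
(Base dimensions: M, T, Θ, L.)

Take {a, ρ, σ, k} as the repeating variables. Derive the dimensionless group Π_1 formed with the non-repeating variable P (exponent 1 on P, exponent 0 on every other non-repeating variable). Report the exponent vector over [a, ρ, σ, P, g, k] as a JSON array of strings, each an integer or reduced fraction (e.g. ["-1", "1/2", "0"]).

["-1/2", "-1/2", "-1/2", "1", "0", "0"]

Dimensional matrix (M×T×Θ×L by a×ρ×σ×P×g×k):
  M: [ 0  1  1  1  0  1]
  T: [-2  0 -2 -2 -2 -3]
  Θ: [ 0  0  0  0  0 -1]
  L: [ 1 -3  0 -1  1  1]
RREF → pivots at {a,ρ,σ,k} ⇒ r = 4
Repeat: a,ρ,σ,k; free: P,g
RREF:
  r0: [   1    0    0  1/2    1    0]
  r1: [   0    1    0  1/2    0    0]
  r2: [   0    0    1  1/2    0    0]
  r3: [   0    0    0    0    0    1]
Fix exponent of P at 1, g at 0; solve each RREF row for its pivot's exponent:
  r0: exp(a) + (1/2)·1 = 0 ⇒ exp(a) = -1/2
  r1: exp(ρ) + (1/2)·1 = 0 ⇒ exp(ρ) = -1/2
  r2: exp(σ) + (1/2)·1 = 0 ⇒ exp(σ) = -1/2
  r3: exp(k) + (0)·1 = 0 ⇒ exp(k) = 0
Π_1 = a^(-1/2) · ρ^(-1/2) · σ^(-1/2) · P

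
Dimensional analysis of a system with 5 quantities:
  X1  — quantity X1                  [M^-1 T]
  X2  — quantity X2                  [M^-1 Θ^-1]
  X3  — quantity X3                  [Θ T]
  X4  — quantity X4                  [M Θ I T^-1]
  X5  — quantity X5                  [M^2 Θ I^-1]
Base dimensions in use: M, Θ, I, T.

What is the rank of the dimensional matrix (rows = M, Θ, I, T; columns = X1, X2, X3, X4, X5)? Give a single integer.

Exponent matrix [M,Θ,I,T] × [X1,X2,X3,X4,X5]:
  M: [-1 -1  0  1  2]
  Θ: [ 0 -1  1  1  1]
  I: [ 0  0  0  1 -1]
  T: [ 1  0  1 -1  0]
Row reduction gives pivot columns X1,X2,X4; rank = 3

3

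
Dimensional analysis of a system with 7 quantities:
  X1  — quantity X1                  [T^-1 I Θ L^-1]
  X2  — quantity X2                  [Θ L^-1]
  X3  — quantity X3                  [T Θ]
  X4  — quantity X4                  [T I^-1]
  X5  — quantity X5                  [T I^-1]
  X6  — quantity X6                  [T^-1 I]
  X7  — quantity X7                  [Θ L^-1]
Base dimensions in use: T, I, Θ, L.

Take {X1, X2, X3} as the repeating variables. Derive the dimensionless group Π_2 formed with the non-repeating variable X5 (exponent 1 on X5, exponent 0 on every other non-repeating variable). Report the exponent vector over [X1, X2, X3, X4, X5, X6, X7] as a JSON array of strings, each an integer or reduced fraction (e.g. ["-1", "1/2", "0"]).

["1", "-1", "0", "0", "1", "0", "0"]

Exponent matrix [T,I,Θ,L] × [X1,X2,X3,X4,X5,X6,X7]:
  T: [-1  0  1  1  1 -1  0]
  I: [ 1  0  0 -1 -1  1  0]
  Θ: [ 1  1  1  0  0  0  1]
  L: [-1 -1  0  0  0  0 -1]
Echelon form has 3 nonzero rows (pivots: X1,X2,X3)
Repeat: X1,X2,X3; free: X4,X5,X6,X7
RREF:
  r0: [   1    0    0   -1   -1    1    0]
  r1: [   0    1    0    1    1   -1    1]
  r2: [   0    0    1    0    0    0    0]
  r3: [   0    0    0    0    0    0    0]
Fix exponent of X5 at 1, X4 at 0, X6 at 0, X7 at 0; solve each RREF row for its pivot's exponent:
  r0: exp(X1) + (-1)·1 = 0 ⇒ exp(X1) = 1
  r1: exp(X2) + (1)·1 = 0 ⇒ exp(X2) = -1
  r2: exp(X3) + (0)·1 = 0 ⇒ exp(X3) = 0
Π_2 = X1 · X2^-1 · X5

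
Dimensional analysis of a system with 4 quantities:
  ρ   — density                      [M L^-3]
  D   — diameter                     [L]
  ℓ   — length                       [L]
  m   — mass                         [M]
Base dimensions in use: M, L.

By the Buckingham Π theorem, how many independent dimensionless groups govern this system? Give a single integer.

2

Exponent matrix [M,L] × [ρ,D,ℓ,m]:
  M: [ 1  0  0  1]
  L: [-3  1  1  0]
Row reduction gives pivot columns ρ,D; rank = 2
Π count = n − r = 4 − 2 = 2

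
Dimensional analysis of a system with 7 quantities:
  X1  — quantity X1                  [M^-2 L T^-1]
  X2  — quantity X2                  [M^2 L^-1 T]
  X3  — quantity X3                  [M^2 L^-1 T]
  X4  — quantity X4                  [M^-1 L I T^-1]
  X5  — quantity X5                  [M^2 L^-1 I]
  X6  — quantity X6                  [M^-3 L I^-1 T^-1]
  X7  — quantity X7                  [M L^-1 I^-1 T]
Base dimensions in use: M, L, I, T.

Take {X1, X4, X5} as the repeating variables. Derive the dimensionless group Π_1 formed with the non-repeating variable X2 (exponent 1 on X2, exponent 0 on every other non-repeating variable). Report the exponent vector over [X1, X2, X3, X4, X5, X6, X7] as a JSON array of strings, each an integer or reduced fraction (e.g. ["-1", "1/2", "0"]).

["1", "1", "0", "0", "0", "0", "0"]

Write exponents as rows M,L,I,T / cols X1,X2,X3,X4,X5,X6,X7:
  M: [-2  2  2 -1  2 -3  1]
  L: [ 1 -1 -1  1 -1  1 -1]
  I: [ 0  0  0  1  1 -1 -1]
  T: [-1  1  1 -1  0 -1  1]
Row reduction gives pivot columns X1,X4,X5; rank = 3
Pivot set = {X1,X4,X5}, free = {X2,X3,X6,X7}
RREF:
  r0: [   1   -1   -1    0    0    2    0]
  r1: [   0    0    0    1    0   -1   -1]
  r2: [   0    0    0    0    1    0    0]
  r3: [   0    0    0    0    0    0    0]
Fix exponent of X2 at 1, X3 at 0, X6 at 0, X7 at 0; solve each RREF row for its pivot's exponent:
  r0: exp(X1) + (-1)·1 = 0 ⇒ exp(X1) = 1
  r1: exp(X4) + (0)·1 = 0 ⇒ exp(X4) = 0
  r2: exp(X5) + (0)·1 = 0 ⇒ exp(X5) = 0
Π_1 = X1 · X2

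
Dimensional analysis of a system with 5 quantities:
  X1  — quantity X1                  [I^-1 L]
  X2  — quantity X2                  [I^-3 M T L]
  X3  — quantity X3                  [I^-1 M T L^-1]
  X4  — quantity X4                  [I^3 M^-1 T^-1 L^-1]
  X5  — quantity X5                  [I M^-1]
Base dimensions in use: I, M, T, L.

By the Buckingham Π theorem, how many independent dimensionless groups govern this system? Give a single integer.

Write exponents as rows I,M,T,L / cols X1,X2,X3,X4,X5:
  I: [-1 -3 -1  3  1]
  M: [ 0  1  1 -1 -1]
  T: [ 0  1  1 -1  0]
  L: [ 1  1 -1 -1  0]
Echelon form has 3 nonzero rows (pivots: X1,X2,X5)
n=5, r=3 ⇒ 2 dimensionless groups

2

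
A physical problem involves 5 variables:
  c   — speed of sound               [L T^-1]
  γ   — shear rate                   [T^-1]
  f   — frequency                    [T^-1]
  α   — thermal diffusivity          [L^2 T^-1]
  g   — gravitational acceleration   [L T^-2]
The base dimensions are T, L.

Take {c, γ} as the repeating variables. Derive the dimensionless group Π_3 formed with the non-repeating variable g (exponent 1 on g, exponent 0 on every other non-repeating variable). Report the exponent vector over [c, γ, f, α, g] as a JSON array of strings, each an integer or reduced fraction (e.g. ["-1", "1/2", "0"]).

Dimensional matrix (T×L by c×γ×f×α×g):
  T: [-1 -1 -1 -1 -2]
  L: [ 1  0  0  2  1]
Row reduction gives pivot columns c,γ; rank = 2
Pivot set = {c,γ}, free = {f,α,g}
RREF:
  r0: [   1    0    0    2    1]
  r1: [   0    1    1   -1    1]
Fix exponent of g at 1, f at 0, α at 0; solve each RREF row for its pivot's exponent:
  r0: exp(c) + (1)·1 = 0 ⇒ exp(c) = -1
  r1: exp(γ) + (1)·1 = 0 ⇒ exp(γ) = -1
Π_3 = c^-1 · γ^-1 · g

["-1", "-1", "0", "0", "1"]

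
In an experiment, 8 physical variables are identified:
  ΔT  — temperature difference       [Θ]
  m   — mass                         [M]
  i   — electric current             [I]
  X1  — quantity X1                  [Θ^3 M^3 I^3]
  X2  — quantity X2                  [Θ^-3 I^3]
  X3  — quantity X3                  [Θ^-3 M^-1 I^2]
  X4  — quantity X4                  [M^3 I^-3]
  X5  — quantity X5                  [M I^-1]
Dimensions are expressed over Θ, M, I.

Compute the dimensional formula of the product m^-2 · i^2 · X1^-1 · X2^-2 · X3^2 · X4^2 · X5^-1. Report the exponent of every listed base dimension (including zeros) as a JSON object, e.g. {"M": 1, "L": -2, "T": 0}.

{"Θ": -3, "M": -2, "I": -8}

Dimensional matrix (Θ×M×I by ΔT×m×i×X1×X2×X3×X4×X5):
  Θ: [ 1  0  0  3 -3 -3  0  0]
  M: [ 0  1  0  3  0 -1  3  1]
  I: [ 0  0  1  3  3  2 -3 -1]
  [Θ]: (-2)·0+(2)·0+(-1)·3+(-2)·-3+(2)·-3+(2)·0+(-1)·0 = -3
  [M]: (-2)·1+(2)·0+(-1)·3+(-2)·0+(2)·-1+(2)·3+(-1)·1 = -2
  [I]: (-2)·0+(2)·1+(-1)·3+(-2)·3+(2)·2+(2)·-3+(-1)·-1 = -8
⇒ Θ^-3 M^-2 I^-8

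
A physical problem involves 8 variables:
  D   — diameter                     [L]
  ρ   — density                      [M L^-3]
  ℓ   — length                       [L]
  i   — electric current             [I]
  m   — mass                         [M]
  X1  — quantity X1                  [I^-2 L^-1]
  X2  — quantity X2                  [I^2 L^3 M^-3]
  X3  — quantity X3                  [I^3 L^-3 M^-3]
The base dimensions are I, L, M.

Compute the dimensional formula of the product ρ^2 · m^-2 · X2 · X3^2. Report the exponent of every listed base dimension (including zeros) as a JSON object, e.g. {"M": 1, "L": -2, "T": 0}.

{"I": 8, "L": -9, "M": -9}

Exponent matrix [I,L,M] × [D,ρ,ℓ,i,m,X1,X2,X3]:
  I: [ 0  0  0  1  0 -2  2  3]
  L: [ 1 -3  1  0  0 -1  3 -3]
  M: [ 0  1  0  0  1  0 -3 -3]
  [I]: (2)·0+(-2)·0+(1)·2+(2)·3 = 8
  [L]: (2)·-3+(-2)·0+(1)·3+(2)·-3 = -9
  [M]: (2)·1+(-2)·1+(1)·-3+(2)·-3 = -9
⇒ I^8 L^-9 M^-9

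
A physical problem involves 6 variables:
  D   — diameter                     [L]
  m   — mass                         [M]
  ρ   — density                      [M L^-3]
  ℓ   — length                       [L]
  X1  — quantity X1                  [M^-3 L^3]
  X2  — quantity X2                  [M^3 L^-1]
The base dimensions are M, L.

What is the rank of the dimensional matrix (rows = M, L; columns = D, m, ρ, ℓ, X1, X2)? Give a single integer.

Dimensional matrix (M×L by D×m×ρ×ℓ×X1×X2):
  M: [ 0  1  1  0 -3  3]
  L: [ 1  0 -3  1  3 -1]
RREF → pivots at {D,m} ⇒ r = 2

2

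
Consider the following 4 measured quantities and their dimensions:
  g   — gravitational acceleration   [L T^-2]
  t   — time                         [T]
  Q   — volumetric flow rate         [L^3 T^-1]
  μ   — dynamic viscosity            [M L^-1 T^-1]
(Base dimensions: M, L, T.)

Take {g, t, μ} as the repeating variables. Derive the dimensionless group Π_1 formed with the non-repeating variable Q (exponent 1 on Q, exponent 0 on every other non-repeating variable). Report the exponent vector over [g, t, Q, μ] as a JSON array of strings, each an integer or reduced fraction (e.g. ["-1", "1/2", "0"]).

["-3", "-5", "1", "0"]

Write exponents as rows M,L,T / cols g,t,Q,μ:
  M: [ 0  0  0  1]
  L: [ 1  0  3 -1]
  T: [-2  1 -1 -1]
Row reduction gives pivot columns g,t,μ; rank = 3
Repeat: g,t,μ; free: Q
RREF:
  r0: [   1    0    3    0]
  r1: [   0    1    5    0]
  r2: [   0    0    0    1]
Fix exponent of Q at 1; solve each RREF row for its pivot's exponent:
  r0: exp(g) + (3)·1 = 0 ⇒ exp(g) = -3
  r1: exp(t) + (5)·1 = 0 ⇒ exp(t) = -5
  r2: exp(μ) + (0)·1 = 0 ⇒ exp(μ) = 0
Π_1 = g^-3 · t^-5 · Q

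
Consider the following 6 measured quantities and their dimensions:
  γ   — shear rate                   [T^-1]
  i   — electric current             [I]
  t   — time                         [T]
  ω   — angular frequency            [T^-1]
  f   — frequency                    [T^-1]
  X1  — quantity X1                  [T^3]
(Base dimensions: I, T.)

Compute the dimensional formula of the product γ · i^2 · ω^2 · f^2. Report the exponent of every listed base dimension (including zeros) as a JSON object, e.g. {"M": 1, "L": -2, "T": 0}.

{"I": 2, "T": -5}

Exponent matrix [I,T] × [γ,i,t,ω,f,X1]:
  I: [ 0  1  0  0  0  0]
  T: [-1  0  1 -1 -1  3]
  [I]: (1)·0+(2)·1+(2)·0+(2)·0 = 2
  [T]: (1)·-1+(2)·0+(2)·-1+(2)·-1 = -5
⇒ I^2 T^-5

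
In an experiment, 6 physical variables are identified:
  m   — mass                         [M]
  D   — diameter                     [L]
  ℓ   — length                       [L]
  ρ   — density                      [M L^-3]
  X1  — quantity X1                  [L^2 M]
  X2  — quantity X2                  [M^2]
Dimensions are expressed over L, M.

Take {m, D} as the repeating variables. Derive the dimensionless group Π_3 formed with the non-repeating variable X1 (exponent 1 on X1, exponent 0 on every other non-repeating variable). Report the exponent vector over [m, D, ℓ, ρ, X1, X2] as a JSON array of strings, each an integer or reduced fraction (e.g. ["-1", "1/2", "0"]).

["-1", "-2", "0", "0", "1", "0"]

Write exponents as rows L,M / cols m,D,ℓ,ρ,X1,X2:
  L: [ 0  1  1 -3  2  0]
  M: [ 1  0  0  1  1  2]
Echelon form has 2 nonzero rows (pivots: m,D)
Pivot set = {m,D}, free = {ℓ,ρ,X1,X2}
RREF:
  r0: [   1    0    0    1    1    2]
  r1: [   0    1    1   -3    2    0]
Fix exponent of X1 at 1, ℓ at 0, ρ at 0, X2 at 0; solve each RREF row for its pivot's exponent:
  r0: exp(m) + (1)·1 = 0 ⇒ exp(m) = -1
  r1: exp(D) + (2)·1 = 0 ⇒ exp(D) = -2
Π_3 = m^-1 · D^-2 · X1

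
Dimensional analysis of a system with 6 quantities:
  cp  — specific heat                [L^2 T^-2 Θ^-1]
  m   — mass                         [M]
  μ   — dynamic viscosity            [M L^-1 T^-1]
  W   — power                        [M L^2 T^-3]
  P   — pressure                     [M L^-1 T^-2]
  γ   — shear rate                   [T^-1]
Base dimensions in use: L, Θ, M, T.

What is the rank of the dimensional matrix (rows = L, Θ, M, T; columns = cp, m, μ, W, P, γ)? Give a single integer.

4

Write exponents as rows L,Θ,M,T / cols cp,m,μ,W,P,γ:
  L: [ 2  0 -1  2 -1  0]
  Θ: [-1  0  0  0  0  0]
  M: [ 0  1  1  1  1  0]
  T: [-2  0 -1 -3 -2 -1]
Row reduction gives pivot columns cp,m,μ,W; rank = 4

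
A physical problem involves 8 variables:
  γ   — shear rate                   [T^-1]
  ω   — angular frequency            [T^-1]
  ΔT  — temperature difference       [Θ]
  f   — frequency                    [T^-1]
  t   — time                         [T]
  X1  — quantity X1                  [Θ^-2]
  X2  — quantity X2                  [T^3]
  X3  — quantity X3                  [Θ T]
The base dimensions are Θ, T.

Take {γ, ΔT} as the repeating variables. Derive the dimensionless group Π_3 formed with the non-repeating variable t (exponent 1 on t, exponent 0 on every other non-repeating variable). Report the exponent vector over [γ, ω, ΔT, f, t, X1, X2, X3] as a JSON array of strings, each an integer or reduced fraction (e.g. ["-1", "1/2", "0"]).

Write exponents as rows Θ,T / cols γ,ω,ΔT,f,t,X1,X2,X3:
  Θ: [ 0  0  1  0  0 -2  0  1]
  T: [-1 -1  0 -1  1  0  3  1]
Row reduction gives pivot columns γ,ΔT; rank = 2
Pivot set = {γ,ΔT}, free = {ω,f,t,X1,X2,X3}
RREF:
  r0: [   1    1    0    1   -1    0   -3   -1]
  r1: [   0    0    1    0    0   -2    0    1]
Fix exponent of t at 1, ω at 0, f at 0, X1 at 0, X2 at 0, X3 at 0; solve each RREF row for its pivot's exponent:
  r0: exp(γ) + (-1)·1 = 0 ⇒ exp(γ) = 1
  r1: exp(ΔT) + (0)·1 = 0 ⇒ exp(ΔT) = 0
Π_3 = γ · t

["1", "0", "0", "0", "1", "0", "0", "0"]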